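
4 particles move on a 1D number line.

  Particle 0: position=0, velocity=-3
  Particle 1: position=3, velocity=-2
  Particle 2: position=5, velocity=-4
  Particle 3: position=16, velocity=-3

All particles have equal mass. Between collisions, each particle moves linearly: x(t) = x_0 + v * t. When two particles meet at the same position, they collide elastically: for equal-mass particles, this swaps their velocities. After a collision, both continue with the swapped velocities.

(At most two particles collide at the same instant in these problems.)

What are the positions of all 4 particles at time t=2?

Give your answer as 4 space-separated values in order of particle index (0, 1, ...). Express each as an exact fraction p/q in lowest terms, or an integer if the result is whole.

Collision at t=1: particles 1 and 2 swap velocities; positions: p0=-3 p1=1 p2=1 p3=13; velocities now: v0=-3 v1=-4 v2=-2 v3=-3
Advance to t=2 (no further collisions before then); velocities: v0=-3 v1=-4 v2=-2 v3=-3; positions = -6 -3 -1 10

Answer: -6 -3 -1 10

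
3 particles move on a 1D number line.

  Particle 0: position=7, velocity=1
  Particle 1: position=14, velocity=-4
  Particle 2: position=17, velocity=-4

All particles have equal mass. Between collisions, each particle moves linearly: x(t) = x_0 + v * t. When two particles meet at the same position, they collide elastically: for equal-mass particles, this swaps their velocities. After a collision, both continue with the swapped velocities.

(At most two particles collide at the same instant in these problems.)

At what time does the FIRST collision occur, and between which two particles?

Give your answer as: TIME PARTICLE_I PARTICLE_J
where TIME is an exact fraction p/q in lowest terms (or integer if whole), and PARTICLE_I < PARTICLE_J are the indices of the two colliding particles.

Answer: 7/5 0 1

Derivation:
Pair (0,1): pos 7,14 vel 1,-4 -> gap=7, closing at 5/unit, collide at t=7/5
Pair (1,2): pos 14,17 vel -4,-4 -> not approaching (rel speed 0 <= 0)
Earliest collision: t=7/5 between 0 and 1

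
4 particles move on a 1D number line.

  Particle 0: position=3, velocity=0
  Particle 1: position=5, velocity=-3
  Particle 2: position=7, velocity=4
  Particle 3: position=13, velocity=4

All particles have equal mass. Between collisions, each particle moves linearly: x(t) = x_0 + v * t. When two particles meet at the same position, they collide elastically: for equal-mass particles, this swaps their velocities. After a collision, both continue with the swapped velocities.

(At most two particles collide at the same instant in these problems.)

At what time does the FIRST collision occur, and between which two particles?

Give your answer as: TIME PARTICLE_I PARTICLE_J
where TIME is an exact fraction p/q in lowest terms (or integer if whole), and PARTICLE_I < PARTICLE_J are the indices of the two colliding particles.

Answer: 2/3 0 1

Derivation:
Pair (0,1): pos 3,5 vel 0,-3 -> gap=2, closing at 3/unit, collide at t=2/3
Pair (1,2): pos 5,7 vel -3,4 -> not approaching (rel speed -7 <= 0)
Pair (2,3): pos 7,13 vel 4,4 -> not approaching (rel speed 0 <= 0)
Earliest collision: t=2/3 between 0 and 1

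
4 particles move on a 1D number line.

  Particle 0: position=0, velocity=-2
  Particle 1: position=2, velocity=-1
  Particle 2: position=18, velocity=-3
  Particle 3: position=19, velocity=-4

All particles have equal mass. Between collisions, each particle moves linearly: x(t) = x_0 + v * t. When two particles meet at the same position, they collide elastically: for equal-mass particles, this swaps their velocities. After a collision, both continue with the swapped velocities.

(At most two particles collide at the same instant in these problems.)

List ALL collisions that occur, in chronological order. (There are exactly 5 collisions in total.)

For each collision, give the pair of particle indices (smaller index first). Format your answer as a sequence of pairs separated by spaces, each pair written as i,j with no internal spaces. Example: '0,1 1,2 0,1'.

Collision at t=1: particles 2 and 3 swap velocities; positions: p0=-2 p1=1 p2=15 p3=15; velocities now: v0=-2 v1=-1 v2=-4 v3=-3
Collision at t=17/3: particles 1 and 2 swap velocities; positions: p0=-34/3 p1=-11/3 p2=-11/3 p3=1; velocities now: v0=-2 v1=-4 v2=-1 v3=-3
Collision at t=8: particles 2 and 3 swap velocities; positions: p0=-16 p1=-13 p2=-6 p3=-6; velocities now: v0=-2 v1=-4 v2=-3 v3=-1
Collision at t=19/2: particles 0 and 1 swap velocities; positions: p0=-19 p1=-19 p2=-21/2 p3=-15/2; velocities now: v0=-4 v1=-2 v2=-3 v3=-1
Collision at t=18: particles 1 and 2 swap velocities; positions: p0=-53 p1=-36 p2=-36 p3=-16; velocities now: v0=-4 v1=-3 v2=-2 v3=-1

Answer: 2,3 1,2 2,3 0,1 1,2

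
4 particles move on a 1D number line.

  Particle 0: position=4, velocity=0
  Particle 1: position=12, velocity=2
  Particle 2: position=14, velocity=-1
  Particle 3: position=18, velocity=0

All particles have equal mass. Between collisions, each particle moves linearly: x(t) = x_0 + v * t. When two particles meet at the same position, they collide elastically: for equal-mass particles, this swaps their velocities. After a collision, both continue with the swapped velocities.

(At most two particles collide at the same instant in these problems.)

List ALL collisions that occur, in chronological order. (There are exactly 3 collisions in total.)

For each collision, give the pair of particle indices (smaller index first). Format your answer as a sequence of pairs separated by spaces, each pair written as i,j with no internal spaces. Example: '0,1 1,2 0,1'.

Collision at t=2/3: particles 1 and 2 swap velocities; positions: p0=4 p1=40/3 p2=40/3 p3=18; velocities now: v0=0 v1=-1 v2=2 v3=0
Collision at t=3: particles 2 and 3 swap velocities; positions: p0=4 p1=11 p2=18 p3=18; velocities now: v0=0 v1=-1 v2=0 v3=2
Collision at t=10: particles 0 and 1 swap velocities; positions: p0=4 p1=4 p2=18 p3=32; velocities now: v0=-1 v1=0 v2=0 v3=2

Answer: 1,2 2,3 0,1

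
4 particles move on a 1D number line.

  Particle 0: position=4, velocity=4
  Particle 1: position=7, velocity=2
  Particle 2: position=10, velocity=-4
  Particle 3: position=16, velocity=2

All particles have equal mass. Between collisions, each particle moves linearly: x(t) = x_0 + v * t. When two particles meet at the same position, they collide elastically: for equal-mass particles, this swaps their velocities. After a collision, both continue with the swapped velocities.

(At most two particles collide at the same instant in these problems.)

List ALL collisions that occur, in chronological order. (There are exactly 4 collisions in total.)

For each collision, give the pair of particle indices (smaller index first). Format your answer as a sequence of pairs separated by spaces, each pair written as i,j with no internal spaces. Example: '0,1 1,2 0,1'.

Collision at t=1/2: particles 1 and 2 swap velocities; positions: p0=6 p1=8 p2=8 p3=17; velocities now: v0=4 v1=-4 v2=2 v3=2
Collision at t=3/4: particles 0 and 1 swap velocities; positions: p0=7 p1=7 p2=17/2 p3=35/2; velocities now: v0=-4 v1=4 v2=2 v3=2
Collision at t=3/2: particles 1 and 2 swap velocities; positions: p0=4 p1=10 p2=10 p3=19; velocities now: v0=-4 v1=2 v2=4 v3=2
Collision at t=6: particles 2 and 3 swap velocities; positions: p0=-14 p1=19 p2=28 p3=28; velocities now: v0=-4 v1=2 v2=2 v3=4

Answer: 1,2 0,1 1,2 2,3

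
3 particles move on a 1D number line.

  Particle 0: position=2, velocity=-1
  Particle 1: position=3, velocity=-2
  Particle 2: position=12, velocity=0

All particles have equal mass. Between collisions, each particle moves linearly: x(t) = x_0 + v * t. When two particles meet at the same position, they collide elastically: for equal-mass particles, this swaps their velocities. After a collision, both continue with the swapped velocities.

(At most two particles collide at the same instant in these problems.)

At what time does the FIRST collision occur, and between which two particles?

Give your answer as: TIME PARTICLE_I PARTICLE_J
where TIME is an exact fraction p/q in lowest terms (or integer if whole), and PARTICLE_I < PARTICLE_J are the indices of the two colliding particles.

Pair (0,1): pos 2,3 vel -1,-2 -> gap=1, closing at 1/unit, collide at t=1
Pair (1,2): pos 3,12 vel -2,0 -> not approaching (rel speed -2 <= 0)
Earliest collision: t=1 between 0 and 1

Answer: 1 0 1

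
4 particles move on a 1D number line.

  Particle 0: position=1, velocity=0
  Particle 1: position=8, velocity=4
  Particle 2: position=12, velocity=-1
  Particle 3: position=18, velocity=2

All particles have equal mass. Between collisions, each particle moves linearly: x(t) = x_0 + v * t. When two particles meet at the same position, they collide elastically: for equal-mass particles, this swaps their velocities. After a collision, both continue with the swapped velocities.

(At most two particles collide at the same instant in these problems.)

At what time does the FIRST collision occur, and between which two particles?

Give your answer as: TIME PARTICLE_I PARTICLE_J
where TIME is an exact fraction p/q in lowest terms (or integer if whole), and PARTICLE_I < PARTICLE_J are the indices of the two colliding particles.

Answer: 4/5 1 2

Derivation:
Pair (0,1): pos 1,8 vel 0,4 -> not approaching (rel speed -4 <= 0)
Pair (1,2): pos 8,12 vel 4,-1 -> gap=4, closing at 5/unit, collide at t=4/5
Pair (2,3): pos 12,18 vel -1,2 -> not approaching (rel speed -3 <= 0)
Earliest collision: t=4/5 between 1 and 2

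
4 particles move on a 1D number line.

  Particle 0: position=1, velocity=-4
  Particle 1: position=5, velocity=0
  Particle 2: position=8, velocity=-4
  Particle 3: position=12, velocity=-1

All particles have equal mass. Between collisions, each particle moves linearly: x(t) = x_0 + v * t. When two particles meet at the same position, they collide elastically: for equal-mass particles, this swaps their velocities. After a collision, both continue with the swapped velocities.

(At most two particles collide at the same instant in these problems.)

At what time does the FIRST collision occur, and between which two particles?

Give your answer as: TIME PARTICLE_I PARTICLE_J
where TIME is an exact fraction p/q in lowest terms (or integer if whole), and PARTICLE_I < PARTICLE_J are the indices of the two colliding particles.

Answer: 3/4 1 2

Derivation:
Pair (0,1): pos 1,5 vel -4,0 -> not approaching (rel speed -4 <= 0)
Pair (1,2): pos 5,8 vel 0,-4 -> gap=3, closing at 4/unit, collide at t=3/4
Pair (2,3): pos 8,12 vel -4,-1 -> not approaching (rel speed -3 <= 0)
Earliest collision: t=3/4 between 1 and 2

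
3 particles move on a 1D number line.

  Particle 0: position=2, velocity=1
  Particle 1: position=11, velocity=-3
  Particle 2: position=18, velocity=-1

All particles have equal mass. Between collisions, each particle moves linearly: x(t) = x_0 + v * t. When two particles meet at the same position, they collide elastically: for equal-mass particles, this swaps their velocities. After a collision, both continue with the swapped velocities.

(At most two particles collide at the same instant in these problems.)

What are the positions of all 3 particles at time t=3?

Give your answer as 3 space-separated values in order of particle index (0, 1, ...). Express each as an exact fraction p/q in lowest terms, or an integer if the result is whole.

Collision at t=9/4: particles 0 and 1 swap velocities; positions: p0=17/4 p1=17/4 p2=63/4; velocities now: v0=-3 v1=1 v2=-1
Advance to t=3 (no further collisions before then); velocities: v0=-3 v1=1 v2=-1; positions = 2 5 15

Answer: 2 5 15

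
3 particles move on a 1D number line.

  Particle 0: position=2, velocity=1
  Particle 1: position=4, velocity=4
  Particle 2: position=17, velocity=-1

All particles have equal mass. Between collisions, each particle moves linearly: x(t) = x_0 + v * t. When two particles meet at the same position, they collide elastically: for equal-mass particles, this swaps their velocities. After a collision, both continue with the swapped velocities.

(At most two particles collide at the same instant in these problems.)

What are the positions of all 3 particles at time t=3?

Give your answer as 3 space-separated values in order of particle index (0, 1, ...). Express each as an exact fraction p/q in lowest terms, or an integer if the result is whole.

Answer: 5 14 16

Derivation:
Collision at t=13/5: particles 1 and 2 swap velocities; positions: p0=23/5 p1=72/5 p2=72/5; velocities now: v0=1 v1=-1 v2=4
Advance to t=3 (no further collisions before then); velocities: v0=1 v1=-1 v2=4; positions = 5 14 16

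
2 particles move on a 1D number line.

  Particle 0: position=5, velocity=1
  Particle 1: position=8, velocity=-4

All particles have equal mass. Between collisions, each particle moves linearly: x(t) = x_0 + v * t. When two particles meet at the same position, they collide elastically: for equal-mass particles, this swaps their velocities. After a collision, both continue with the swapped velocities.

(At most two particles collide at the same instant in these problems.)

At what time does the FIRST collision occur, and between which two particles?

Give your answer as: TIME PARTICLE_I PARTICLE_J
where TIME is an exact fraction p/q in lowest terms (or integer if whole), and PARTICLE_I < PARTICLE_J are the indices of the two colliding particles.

Pair (0,1): pos 5,8 vel 1,-4 -> gap=3, closing at 5/unit, collide at t=3/5
Earliest collision: t=3/5 between 0 and 1

Answer: 3/5 0 1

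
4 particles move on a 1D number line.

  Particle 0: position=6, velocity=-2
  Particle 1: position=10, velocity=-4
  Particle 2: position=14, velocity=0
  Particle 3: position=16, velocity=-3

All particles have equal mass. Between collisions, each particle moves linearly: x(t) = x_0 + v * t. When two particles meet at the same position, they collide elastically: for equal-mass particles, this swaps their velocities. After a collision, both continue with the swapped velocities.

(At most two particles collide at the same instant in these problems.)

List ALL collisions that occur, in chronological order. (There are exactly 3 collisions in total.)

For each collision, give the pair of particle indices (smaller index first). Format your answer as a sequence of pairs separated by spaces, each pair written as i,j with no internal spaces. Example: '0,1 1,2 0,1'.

Collision at t=2/3: particles 2 and 3 swap velocities; positions: p0=14/3 p1=22/3 p2=14 p3=14; velocities now: v0=-2 v1=-4 v2=-3 v3=0
Collision at t=2: particles 0 and 1 swap velocities; positions: p0=2 p1=2 p2=10 p3=14; velocities now: v0=-4 v1=-2 v2=-3 v3=0
Collision at t=10: particles 1 and 2 swap velocities; positions: p0=-30 p1=-14 p2=-14 p3=14; velocities now: v0=-4 v1=-3 v2=-2 v3=0

Answer: 2,3 0,1 1,2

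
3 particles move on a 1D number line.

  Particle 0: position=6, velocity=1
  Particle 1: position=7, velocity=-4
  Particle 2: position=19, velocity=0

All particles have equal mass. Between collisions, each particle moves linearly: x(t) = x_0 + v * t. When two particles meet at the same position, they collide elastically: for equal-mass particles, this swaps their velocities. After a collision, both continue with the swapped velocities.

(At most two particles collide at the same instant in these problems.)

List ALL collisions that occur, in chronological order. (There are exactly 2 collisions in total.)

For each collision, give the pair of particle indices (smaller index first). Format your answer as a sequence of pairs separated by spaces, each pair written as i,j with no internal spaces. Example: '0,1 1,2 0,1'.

Collision at t=1/5: particles 0 and 1 swap velocities; positions: p0=31/5 p1=31/5 p2=19; velocities now: v0=-4 v1=1 v2=0
Collision at t=13: particles 1 and 2 swap velocities; positions: p0=-45 p1=19 p2=19; velocities now: v0=-4 v1=0 v2=1

Answer: 0,1 1,2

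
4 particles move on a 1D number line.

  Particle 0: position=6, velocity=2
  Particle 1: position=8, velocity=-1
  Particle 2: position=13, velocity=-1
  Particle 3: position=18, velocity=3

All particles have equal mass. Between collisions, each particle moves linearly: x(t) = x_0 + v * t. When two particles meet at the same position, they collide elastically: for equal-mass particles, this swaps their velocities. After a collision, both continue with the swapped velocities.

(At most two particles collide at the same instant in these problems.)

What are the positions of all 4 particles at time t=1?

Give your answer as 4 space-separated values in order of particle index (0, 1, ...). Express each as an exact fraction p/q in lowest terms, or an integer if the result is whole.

Collision at t=2/3: particles 0 and 1 swap velocities; positions: p0=22/3 p1=22/3 p2=37/3 p3=20; velocities now: v0=-1 v1=2 v2=-1 v3=3
Advance to t=1 (no further collisions before then); velocities: v0=-1 v1=2 v2=-1 v3=3; positions = 7 8 12 21

Answer: 7 8 12 21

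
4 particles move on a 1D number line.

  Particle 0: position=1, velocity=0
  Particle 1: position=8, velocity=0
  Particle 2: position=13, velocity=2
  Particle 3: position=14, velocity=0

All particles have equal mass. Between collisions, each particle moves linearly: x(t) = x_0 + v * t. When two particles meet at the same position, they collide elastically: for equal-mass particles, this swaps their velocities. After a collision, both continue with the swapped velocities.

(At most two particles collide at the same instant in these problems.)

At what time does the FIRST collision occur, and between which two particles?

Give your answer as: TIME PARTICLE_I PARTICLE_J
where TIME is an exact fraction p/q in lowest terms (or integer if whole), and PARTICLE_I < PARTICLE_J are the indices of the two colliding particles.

Answer: 1/2 2 3

Derivation:
Pair (0,1): pos 1,8 vel 0,0 -> not approaching (rel speed 0 <= 0)
Pair (1,2): pos 8,13 vel 0,2 -> not approaching (rel speed -2 <= 0)
Pair (2,3): pos 13,14 vel 2,0 -> gap=1, closing at 2/unit, collide at t=1/2
Earliest collision: t=1/2 between 2 and 3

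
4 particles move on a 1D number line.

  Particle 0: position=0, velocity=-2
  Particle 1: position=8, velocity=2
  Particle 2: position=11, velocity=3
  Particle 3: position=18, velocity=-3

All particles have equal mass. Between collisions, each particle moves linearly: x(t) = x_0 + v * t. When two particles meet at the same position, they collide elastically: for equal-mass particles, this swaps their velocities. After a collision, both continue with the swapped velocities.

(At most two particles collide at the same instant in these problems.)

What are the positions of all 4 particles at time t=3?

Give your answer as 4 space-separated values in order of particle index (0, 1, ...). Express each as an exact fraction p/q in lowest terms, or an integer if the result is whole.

Answer: -6 9 14 20

Derivation:
Collision at t=7/6: particles 2 and 3 swap velocities; positions: p0=-7/3 p1=31/3 p2=29/2 p3=29/2; velocities now: v0=-2 v1=2 v2=-3 v3=3
Collision at t=2: particles 1 and 2 swap velocities; positions: p0=-4 p1=12 p2=12 p3=17; velocities now: v0=-2 v1=-3 v2=2 v3=3
Advance to t=3 (no further collisions before then); velocities: v0=-2 v1=-3 v2=2 v3=3; positions = -6 9 14 20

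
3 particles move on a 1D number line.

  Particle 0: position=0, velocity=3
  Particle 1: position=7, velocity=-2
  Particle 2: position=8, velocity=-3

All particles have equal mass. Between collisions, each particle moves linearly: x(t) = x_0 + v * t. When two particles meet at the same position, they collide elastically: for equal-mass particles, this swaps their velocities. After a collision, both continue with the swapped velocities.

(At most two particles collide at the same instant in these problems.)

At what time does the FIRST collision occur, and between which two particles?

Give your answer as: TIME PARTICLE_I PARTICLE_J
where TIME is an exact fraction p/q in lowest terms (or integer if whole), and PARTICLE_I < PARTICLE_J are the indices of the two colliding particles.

Pair (0,1): pos 0,7 vel 3,-2 -> gap=7, closing at 5/unit, collide at t=7/5
Pair (1,2): pos 7,8 vel -2,-3 -> gap=1, closing at 1/unit, collide at t=1
Earliest collision: t=1 between 1 and 2

Answer: 1 1 2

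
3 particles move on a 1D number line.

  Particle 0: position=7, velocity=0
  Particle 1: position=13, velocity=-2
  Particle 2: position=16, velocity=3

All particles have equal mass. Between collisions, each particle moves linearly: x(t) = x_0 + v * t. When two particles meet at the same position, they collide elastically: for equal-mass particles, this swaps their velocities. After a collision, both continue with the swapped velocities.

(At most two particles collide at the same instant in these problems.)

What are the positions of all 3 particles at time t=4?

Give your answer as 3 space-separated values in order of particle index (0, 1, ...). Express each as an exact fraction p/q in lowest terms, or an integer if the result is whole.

Collision at t=3: particles 0 and 1 swap velocities; positions: p0=7 p1=7 p2=25; velocities now: v0=-2 v1=0 v2=3
Advance to t=4 (no further collisions before then); velocities: v0=-2 v1=0 v2=3; positions = 5 7 28

Answer: 5 7 28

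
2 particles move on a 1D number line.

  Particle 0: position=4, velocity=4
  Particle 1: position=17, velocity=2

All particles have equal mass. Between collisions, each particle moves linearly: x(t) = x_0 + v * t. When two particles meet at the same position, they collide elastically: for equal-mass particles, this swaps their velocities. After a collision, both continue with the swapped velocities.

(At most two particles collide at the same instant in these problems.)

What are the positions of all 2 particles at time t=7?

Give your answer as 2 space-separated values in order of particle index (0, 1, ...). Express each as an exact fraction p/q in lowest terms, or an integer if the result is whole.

Answer: 31 32

Derivation:
Collision at t=13/2: particles 0 and 1 swap velocities; positions: p0=30 p1=30; velocities now: v0=2 v1=4
Advance to t=7 (no further collisions before then); velocities: v0=2 v1=4; positions = 31 32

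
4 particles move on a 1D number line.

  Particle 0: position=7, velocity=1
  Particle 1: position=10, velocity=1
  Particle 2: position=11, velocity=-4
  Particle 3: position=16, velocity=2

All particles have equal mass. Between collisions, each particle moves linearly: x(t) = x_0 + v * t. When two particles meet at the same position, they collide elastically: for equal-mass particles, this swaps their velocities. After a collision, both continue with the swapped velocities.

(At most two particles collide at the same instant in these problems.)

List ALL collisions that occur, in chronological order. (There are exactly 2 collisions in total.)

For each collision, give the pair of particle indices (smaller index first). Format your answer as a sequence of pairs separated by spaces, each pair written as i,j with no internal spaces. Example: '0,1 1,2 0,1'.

Collision at t=1/5: particles 1 and 2 swap velocities; positions: p0=36/5 p1=51/5 p2=51/5 p3=82/5; velocities now: v0=1 v1=-4 v2=1 v3=2
Collision at t=4/5: particles 0 and 1 swap velocities; positions: p0=39/5 p1=39/5 p2=54/5 p3=88/5; velocities now: v0=-4 v1=1 v2=1 v3=2

Answer: 1,2 0,1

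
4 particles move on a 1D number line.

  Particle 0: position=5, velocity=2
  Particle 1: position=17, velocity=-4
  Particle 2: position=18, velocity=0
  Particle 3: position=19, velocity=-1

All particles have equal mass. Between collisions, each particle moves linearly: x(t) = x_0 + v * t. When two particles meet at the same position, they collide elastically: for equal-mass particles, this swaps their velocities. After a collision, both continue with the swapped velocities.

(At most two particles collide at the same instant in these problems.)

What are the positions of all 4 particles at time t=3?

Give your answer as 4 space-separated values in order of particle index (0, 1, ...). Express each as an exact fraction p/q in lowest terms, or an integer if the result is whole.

Collision at t=1: particles 2 and 3 swap velocities; positions: p0=7 p1=13 p2=18 p3=18; velocities now: v0=2 v1=-4 v2=-1 v3=0
Collision at t=2: particles 0 and 1 swap velocities; positions: p0=9 p1=9 p2=17 p3=18; velocities now: v0=-4 v1=2 v2=-1 v3=0
Advance to t=3 (no further collisions before then); velocities: v0=-4 v1=2 v2=-1 v3=0; positions = 5 11 16 18

Answer: 5 11 16 18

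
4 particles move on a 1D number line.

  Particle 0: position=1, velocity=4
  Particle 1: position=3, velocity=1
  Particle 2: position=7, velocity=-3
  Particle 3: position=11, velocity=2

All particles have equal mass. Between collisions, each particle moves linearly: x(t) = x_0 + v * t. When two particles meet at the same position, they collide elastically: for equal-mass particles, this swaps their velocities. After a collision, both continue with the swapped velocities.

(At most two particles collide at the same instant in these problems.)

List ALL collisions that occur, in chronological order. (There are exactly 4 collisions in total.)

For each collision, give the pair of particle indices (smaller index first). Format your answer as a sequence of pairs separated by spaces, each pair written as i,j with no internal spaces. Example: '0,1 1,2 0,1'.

Collision at t=2/3: particles 0 and 1 swap velocities; positions: p0=11/3 p1=11/3 p2=5 p3=37/3; velocities now: v0=1 v1=4 v2=-3 v3=2
Collision at t=6/7: particles 1 and 2 swap velocities; positions: p0=27/7 p1=31/7 p2=31/7 p3=89/7; velocities now: v0=1 v1=-3 v2=4 v3=2
Collision at t=1: particles 0 and 1 swap velocities; positions: p0=4 p1=4 p2=5 p3=13; velocities now: v0=-3 v1=1 v2=4 v3=2
Collision at t=5: particles 2 and 3 swap velocities; positions: p0=-8 p1=8 p2=21 p3=21; velocities now: v0=-3 v1=1 v2=2 v3=4

Answer: 0,1 1,2 0,1 2,3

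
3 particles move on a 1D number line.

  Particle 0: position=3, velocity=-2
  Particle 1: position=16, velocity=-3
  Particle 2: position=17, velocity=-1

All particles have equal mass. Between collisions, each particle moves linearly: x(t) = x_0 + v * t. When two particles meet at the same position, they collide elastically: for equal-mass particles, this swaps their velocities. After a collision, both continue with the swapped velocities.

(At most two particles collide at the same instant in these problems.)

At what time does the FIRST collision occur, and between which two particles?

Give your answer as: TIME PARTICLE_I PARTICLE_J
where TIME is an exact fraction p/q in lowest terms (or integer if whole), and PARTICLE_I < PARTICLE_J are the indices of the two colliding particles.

Answer: 13 0 1

Derivation:
Pair (0,1): pos 3,16 vel -2,-3 -> gap=13, closing at 1/unit, collide at t=13
Pair (1,2): pos 16,17 vel -3,-1 -> not approaching (rel speed -2 <= 0)
Earliest collision: t=13 between 0 and 1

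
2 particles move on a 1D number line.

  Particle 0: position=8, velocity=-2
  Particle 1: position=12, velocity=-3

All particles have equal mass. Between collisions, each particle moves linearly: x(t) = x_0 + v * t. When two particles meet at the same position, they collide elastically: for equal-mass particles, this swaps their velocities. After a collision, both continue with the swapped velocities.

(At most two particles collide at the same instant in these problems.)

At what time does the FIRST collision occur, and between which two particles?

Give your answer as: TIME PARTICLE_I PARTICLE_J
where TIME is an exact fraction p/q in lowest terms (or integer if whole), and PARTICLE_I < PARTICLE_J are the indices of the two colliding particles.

Pair (0,1): pos 8,12 vel -2,-3 -> gap=4, closing at 1/unit, collide at t=4
Earliest collision: t=4 between 0 and 1

Answer: 4 0 1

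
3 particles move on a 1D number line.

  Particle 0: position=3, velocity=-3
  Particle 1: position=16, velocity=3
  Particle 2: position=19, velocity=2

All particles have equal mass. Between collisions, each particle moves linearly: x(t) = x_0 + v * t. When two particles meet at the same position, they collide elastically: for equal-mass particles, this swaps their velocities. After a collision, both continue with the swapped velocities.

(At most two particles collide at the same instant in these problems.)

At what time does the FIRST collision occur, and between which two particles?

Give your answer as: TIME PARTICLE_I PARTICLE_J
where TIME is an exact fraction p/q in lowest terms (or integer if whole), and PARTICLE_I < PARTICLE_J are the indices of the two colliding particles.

Answer: 3 1 2

Derivation:
Pair (0,1): pos 3,16 vel -3,3 -> not approaching (rel speed -6 <= 0)
Pair (1,2): pos 16,19 vel 3,2 -> gap=3, closing at 1/unit, collide at t=3
Earliest collision: t=3 between 1 and 2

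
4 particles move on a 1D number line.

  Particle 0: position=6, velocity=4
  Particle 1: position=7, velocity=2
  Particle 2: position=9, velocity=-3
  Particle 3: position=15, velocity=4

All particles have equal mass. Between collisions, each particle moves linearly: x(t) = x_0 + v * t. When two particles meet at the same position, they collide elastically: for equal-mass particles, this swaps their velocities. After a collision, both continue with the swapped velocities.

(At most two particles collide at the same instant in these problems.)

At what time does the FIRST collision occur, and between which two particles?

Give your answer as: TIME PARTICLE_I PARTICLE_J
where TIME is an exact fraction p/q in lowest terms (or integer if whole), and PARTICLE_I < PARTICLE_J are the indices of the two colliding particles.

Answer: 2/5 1 2

Derivation:
Pair (0,1): pos 6,7 vel 4,2 -> gap=1, closing at 2/unit, collide at t=1/2
Pair (1,2): pos 7,9 vel 2,-3 -> gap=2, closing at 5/unit, collide at t=2/5
Pair (2,3): pos 9,15 vel -3,4 -> not approaching (rel speed -7 <= 0)
Earliest collision: t=2/5 between 1 and 2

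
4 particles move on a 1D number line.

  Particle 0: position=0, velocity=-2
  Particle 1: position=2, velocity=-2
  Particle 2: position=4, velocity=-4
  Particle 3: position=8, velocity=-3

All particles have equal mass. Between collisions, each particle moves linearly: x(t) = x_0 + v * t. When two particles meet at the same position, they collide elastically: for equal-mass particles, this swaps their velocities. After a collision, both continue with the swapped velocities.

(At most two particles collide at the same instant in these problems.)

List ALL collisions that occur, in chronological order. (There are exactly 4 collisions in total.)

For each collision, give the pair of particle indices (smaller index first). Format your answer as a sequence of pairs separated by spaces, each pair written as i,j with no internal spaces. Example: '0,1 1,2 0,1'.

Collision at t=1: particles 1 and 2 swap velocities; positions: p0=-2 p1=0 p2=0 p3=5; velocities now: v0=-2 v1=-4 v2=-2 v3=-3
Collision at t=2: particles 0 and 1 swap velocities; positions: p0=-4 p1=-4 p2=-2 p3=2; velocities now: v0=-4 v1=-2 v2=-2 v3=-3
Collision at t=6: particles 2 and 3 swap velocities; positions: p0=-20 p1=-12 p2=-10 p3=-10; velocities now: v0=-4 v1=-2 v2=-3 v3=-2
Collision at t=8: particles 1 and 2 swap velocities; positions: p0=-28 p1=-16 p2=-16 p3=-14; velocities now: v0=-4 v1=-3 v2=-2 v3=-2

Answer: 1,2 0,1 2,3 1,2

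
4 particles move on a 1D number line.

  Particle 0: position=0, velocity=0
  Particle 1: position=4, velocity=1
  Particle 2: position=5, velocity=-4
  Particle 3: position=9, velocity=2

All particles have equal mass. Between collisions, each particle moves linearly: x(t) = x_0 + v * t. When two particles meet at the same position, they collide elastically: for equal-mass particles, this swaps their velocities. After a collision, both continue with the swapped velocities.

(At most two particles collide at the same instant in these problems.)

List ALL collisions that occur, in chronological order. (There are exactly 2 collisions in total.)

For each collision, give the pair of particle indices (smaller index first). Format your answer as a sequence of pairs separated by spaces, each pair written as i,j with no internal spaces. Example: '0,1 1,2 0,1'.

Collision at t=1/5: particles 1 and 2 swap velocities; positions: p0=0 p1=21/5 p2=21/5 p3=47/5; velocities now: v0=0 v1=-4 v2=1 v3=2
Collision at t=5/4: particles 0 and 1 swap velocities; positions: p0=0 p1=0 p2=21/4 p3=23/2; velocities now: v0=-4 v1=0 v2=1 v3=2

Answer: 1,2 0,1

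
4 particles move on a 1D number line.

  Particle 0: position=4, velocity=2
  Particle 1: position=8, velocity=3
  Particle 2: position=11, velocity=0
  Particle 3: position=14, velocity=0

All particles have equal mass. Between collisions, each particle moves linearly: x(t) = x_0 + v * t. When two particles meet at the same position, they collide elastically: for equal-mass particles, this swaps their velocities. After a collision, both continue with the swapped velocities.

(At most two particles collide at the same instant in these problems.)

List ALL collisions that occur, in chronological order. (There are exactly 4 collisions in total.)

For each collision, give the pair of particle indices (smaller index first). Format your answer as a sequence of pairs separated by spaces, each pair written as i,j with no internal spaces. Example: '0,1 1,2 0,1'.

Collision at t=1: particles 1 and 2 swap velocities; positions: p0=6 p1=11 p2=11 p3=14; velocities now: v0=2 v1=0 v2=3 v3=0
Collision at t=2: particles 2 and 3 swap velocities; positions: p0=8 p1=11 p2=14 p3=14; velocities now: v0=2 v1=0 v2=0 v3=3
Collision at t=7/2: particles 0 and 1 swap velocities; positions: p0=11 p1=11 p2=14 p3=37/2; velocities now: v0=0 v1=2 v2=0 v3=3
Collision at t=5: particles 1 and 2 swap velocities; positions: p0=11 p1=14 p2=14 p3=23; velocities now: v0=0 v1=0 v2=2 v3=3

Answer: 1,2 2,3 0,1 1,2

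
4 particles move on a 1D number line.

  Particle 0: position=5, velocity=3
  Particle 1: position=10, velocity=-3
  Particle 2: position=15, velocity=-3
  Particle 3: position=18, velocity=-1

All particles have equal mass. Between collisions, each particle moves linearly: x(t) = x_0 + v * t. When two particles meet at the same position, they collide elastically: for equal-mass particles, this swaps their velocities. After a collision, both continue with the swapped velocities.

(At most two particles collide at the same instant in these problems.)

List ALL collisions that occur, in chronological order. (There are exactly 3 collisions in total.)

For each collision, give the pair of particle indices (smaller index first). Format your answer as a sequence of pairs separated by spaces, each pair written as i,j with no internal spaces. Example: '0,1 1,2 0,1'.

Collision at t=5/6: particles 0 and 1 swap velocities; positions: p0=15/2 p1=15/2 p2=25/2 p3=103/6; velocities now: v0=-3 v1=3 v2=-3 v3=-1
Collision at t=5/3: particles 1 and 2 swap velocities; positions: p0=5 p1=10 p2=10 p3=49/3; velocities now: v0=-3 v1=-3 v2=3 v3=-1
Collision at t=13/4: particles 2 and 3 swap velocities; positions: p0=1/4 p1=21/4 p2=59/4 p3=59/4; velocities now: v0=-3 v1=-3 v2=-1 v3=3

Answer: 0,1 1,2 2,3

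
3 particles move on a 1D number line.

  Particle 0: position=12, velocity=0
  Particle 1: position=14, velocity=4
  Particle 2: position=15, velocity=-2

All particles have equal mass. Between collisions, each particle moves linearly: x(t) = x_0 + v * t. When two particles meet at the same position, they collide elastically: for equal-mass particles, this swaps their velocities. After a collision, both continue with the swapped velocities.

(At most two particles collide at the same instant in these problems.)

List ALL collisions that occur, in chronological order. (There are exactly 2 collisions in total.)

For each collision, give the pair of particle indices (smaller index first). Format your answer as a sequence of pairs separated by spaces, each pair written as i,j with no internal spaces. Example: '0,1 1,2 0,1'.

Answer: 1,2 0,1

Derivation:
Collision at t=1/6: particles 1 and 2 swap velocities; positions: p0=12 p1=44/3 p2=44/3; velocities now: v0=0 v1=-2 v2=4
Collision at t=3/2: particles 0 and 1 swap velocities; positions: p0=12 p1=12 p2=20; velocities now: v0=-2 v1=0 v2=4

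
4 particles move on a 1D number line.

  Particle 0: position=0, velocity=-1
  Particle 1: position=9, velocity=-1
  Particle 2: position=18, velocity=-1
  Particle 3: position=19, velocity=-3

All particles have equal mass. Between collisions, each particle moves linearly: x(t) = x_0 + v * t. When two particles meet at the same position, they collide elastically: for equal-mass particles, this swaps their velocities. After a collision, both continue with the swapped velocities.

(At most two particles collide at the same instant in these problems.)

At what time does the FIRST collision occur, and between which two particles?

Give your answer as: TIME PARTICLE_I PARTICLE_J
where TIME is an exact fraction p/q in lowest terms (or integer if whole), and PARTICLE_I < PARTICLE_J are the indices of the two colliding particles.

Pair (0,1): pos 0,9 vel -1,-1 -> not approaching (rel speed 0 <= 0)
Pair (1,2): pos 9,18 vel -1,-1 -> not approaching (rel speed 0 <= 0)
Pair (2,3): pos 18,19 vel -1,-3 -> gap=1, closing at 2/unit, collide at t=1/2
Earliest collision: t=1/2 between 2 and 3

Answer: 1/2 2 3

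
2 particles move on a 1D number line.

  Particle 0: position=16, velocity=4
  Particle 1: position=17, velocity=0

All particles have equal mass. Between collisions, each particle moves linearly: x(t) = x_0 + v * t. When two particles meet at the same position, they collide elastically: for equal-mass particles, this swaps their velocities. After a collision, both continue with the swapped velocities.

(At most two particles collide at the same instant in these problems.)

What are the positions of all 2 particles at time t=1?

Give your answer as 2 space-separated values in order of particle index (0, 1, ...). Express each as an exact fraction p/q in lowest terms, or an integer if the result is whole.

Answer: 17 20

Derivation:
Collision at t=1/4: particles 0 and 1 swap velocities; positions: p0=17 p1=17; velocities now: v0=0 v1=4
Advance to t=1 (no further collisions before then); velocities: v0=0 v1=4; positions = 17 20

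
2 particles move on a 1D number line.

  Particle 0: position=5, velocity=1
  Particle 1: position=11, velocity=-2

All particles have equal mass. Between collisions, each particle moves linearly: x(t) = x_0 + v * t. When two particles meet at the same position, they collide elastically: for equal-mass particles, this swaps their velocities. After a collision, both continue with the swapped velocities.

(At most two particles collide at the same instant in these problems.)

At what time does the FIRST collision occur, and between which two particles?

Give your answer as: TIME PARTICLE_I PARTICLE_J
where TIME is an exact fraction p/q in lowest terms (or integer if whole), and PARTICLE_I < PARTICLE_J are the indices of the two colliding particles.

Answer: 2 0 1

Derivation:
Pair (0,1): pos 5,11 vel 1,-2 -> gap=6, closing at 3/unit, collide at t=2
Earliest collision: t=2 between 0 and 1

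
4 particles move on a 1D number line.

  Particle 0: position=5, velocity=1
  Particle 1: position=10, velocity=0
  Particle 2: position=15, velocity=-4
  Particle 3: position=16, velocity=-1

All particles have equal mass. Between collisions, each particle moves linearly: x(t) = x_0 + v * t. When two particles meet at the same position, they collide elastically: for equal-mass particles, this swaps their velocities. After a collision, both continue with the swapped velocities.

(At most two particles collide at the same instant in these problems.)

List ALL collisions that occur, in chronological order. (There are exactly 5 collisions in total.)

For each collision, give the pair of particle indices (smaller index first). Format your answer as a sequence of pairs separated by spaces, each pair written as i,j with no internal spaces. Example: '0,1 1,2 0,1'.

Collision at t=5/4: particles 1 and 2 swap velocities; positions: p0=25/4 p1=10 p2=10 p3=59/4; velocities now: v0=1 v1=-4 v2=0 v3=-1
Collision at t=2: particles 0 and 1 swap velocities; positions: p0=7 p1=7 p2=10 p3=14; velocities now: v0=-4 v1=1 v2=0 v3=-1
Collision at t=5: particles 1 and 2 swap velocities; positions: p0=-5 p1=10 p2=10 p3=11; velocities now: v0=-4 v1=0 v2=1 v3=-1
Collision at t=11/2: particles 2 and 3 swap velocities; positions: p0=-7 p1=10 p2=21/2 p3=21/2; velocities now: v0=-4 v1=0 v2=-1 v3=1
Collision at t=6: particles 1 and 2 swap velocities; positions: p0=-9 p1=10 p2=10 p3=11; velocities now: v0=-4 v1=-1 v2=0 v3=1

Answer: 1,2 0,1 1,2 2,3 1,2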